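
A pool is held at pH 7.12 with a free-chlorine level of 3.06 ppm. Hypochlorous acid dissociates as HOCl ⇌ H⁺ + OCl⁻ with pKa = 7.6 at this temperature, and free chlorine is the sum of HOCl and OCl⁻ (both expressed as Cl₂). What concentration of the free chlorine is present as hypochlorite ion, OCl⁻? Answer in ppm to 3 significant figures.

[OCl⁻]/[HOCl] = 10^(pH − pKa) = 10^(7.12 − 7.6) = 10^-0.48 = 0.3311.
Fraction as HOCl = 1 / (1 + 0.3311) = 0.7512.
OCl⁻ = (1 − 0.7512) × 3.06 ppm = 0.7612 ppm.

0.761 ppm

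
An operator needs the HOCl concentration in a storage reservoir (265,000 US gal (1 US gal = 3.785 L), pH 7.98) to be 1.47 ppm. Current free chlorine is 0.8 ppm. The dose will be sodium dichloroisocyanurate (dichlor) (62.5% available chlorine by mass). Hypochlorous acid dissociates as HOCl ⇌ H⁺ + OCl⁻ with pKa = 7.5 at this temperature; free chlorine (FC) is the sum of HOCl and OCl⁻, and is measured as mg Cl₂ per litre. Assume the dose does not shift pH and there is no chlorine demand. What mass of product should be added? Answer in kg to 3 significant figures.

Volume: 265,000 US gal × 3.785 L/gal = 1,003,025 L.
[OCl⁻]/[HOCl] = 10^(pH − pKa) = 10^(7.98 − 7.5) = 3.02; fraction as HOCl = 1/(1 + 3.02) = 0.2488.
Free chlorine required for 1.47 ppm HOCl: 1.47 / 0.2488 = 5.909 ppm.
FC to add: 5.909 − 0.8 = 5.109 mg/L as Cl₂.
Cl₂ equivalent: 5.109 mg/L × 1,003,025 L = 5125 g.
Product at 62.5% available Cl: 5125 / 0.625 = 8200 g.

8.20 kg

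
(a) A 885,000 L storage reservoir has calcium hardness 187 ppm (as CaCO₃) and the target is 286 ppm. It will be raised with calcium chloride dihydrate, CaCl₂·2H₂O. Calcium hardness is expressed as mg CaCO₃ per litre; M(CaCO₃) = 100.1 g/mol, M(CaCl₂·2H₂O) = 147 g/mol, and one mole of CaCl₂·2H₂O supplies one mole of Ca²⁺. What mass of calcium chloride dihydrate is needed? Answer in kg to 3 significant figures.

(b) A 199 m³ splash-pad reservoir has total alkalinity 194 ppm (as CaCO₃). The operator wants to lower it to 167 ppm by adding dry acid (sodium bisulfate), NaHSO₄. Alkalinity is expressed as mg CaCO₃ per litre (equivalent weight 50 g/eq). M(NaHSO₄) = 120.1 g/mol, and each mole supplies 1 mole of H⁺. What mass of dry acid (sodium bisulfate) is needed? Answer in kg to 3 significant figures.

(a) Hardness to add: (286 − 187) = 99 mg/L as CaCO₃ × 885,000 L = 87,620 g as CaCO₃.
(a) Moles of Ca²⁺ (1 mol Ca²⁺ ≡ 1 mol CaCO₃): 87,620 / 100.1 g/mol = 875.3 mol.
(a) Mass of CaCl₂·2H₂O: 875.3 × 147 = 128,700 g.

(b) Volume: 199 m³ = 199,000 L.
(b) Alkalinity to neutralize: (194 − 167) = 27 mg/L as CaCO₃ × 199,000 L = 5373 g as CaCO₃.
(b) Equivalents of H⁺ required: 5373 ÷ 50 g/eq = 107.5 eq = 107.5 mol NaHSO₄.
(b) Mass of NaHSO₄: 107.5 × 120.1 = 12,910 g.

(a) 129 kg; (b) 12.9 kg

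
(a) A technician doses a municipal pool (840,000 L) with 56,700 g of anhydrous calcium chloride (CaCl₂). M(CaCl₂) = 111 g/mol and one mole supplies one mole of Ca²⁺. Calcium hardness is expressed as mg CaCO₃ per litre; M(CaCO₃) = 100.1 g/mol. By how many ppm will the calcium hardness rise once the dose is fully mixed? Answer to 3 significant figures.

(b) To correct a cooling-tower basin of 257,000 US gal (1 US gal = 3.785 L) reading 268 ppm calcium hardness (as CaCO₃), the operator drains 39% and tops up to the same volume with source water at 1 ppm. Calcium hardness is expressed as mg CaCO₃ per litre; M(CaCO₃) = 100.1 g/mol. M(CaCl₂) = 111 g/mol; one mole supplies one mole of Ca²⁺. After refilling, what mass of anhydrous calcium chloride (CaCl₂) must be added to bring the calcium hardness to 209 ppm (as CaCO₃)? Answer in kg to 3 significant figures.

(a) Moles of Ca²⁺: 56,700 g ÷ 111 g/mol = 510.8 mol.
(a) As CaCO₃: 510.8 mol × 100.1 g/mol = 51,130 g.
(a) Rise: 51,130 g / 840,000 L × 1000 = 60.87 mg/L.

(b) Volume: 257,000 US gal × 3.785 L/gal = 972,745 L.
(b) After draining 39% and refilling: 268 × 0.61 + 1 × 0.39 = 163.87 ppm.
(b) Deficit to target: 209 − 163.87 = 45.13 mg/L.
(b) As CaCO₃: 45.13 mg/L × 972,745 L = 43,900 g; ÷ 100.1 = 438.6 mol Ca²⁺.
(b) Mass: 438.6 × 111 = 48,680 g.

(a) 60.9 ppm; (b) 48.7 kg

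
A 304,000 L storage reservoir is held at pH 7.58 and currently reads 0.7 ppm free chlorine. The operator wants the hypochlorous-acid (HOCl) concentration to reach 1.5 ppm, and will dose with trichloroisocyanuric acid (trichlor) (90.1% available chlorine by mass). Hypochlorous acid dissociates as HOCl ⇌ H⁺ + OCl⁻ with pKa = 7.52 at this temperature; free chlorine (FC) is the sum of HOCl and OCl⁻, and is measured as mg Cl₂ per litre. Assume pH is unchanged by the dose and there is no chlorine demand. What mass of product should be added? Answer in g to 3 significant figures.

[OCl⁻]/[HOCl] = 10^(pH − pKa) = 10^(7.58 − 7.52) = 1.148; fraction as HOCl = 1/(1 + 1.148) = 0.4655.
Free chlorine required for 1.5 ppm HOCl: 1.5 / 0.4655 = 3.222 ppm.
FC to add: 3.222 − 0.7 = 2.522 mg/L as Cl₂.
Cl₂ equivalent: 2.522 mg/L × 304,000 L = 766.8 g.
Product at 90.1% available Cl: 766.8 / 0.901 = 851 g.

851 g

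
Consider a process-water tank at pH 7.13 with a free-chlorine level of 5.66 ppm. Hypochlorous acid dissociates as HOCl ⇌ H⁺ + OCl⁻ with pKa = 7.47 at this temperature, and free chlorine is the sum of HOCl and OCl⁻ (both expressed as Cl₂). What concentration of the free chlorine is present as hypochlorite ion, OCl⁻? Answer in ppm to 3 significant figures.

1.78 ppm

[OCl⁻]/[HOCl] = 10^(pH − pKa) = 10^(7.13 − 7.47) = 10^-0.34 = 0.4571.
Fraction as HOCl = 1 / (1 + 0.4571) = 0.6863.
OCl⁻ = (1 − 0.6863) × 5.66 ppm = 1.776 ppm.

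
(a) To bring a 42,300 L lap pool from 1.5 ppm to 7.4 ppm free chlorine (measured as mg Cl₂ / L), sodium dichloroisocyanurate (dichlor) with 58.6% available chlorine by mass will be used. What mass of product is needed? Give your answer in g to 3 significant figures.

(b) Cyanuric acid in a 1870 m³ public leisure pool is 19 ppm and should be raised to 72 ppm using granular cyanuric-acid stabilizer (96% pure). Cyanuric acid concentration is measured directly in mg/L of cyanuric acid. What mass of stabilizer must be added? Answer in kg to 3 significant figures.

(a) Chlorine deficit: 7.4 − 1.5 = 5.9 ppm = 5.9 mg/L as Cl₂.
(a) Cl₂ equivalent needed: 5.9 mg/L × 42,300 L = 249,600 mg = 249.6 g.
(a) Product at 58.6% available chlorine: 249.6 / 0.586 = 425.9 g.

(b) Volume: 1870 m³ = 1,870,000 L.
(b) CYA to add: (72 − 19) = 53 mg/L × 1,870,000 L = 99,110 g cyanuric acid.
(b) At 96% purity: 99,110 / 0.96 = 103,200 g product.

(a) 426 g; (b) 103 kg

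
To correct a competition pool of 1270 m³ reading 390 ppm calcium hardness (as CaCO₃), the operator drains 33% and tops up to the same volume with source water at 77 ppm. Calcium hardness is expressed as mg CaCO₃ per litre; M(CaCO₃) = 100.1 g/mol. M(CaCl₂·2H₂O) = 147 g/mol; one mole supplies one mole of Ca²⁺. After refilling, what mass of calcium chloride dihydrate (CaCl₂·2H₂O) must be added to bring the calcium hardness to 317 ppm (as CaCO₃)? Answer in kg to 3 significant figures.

Volume: 1270 m³ = 1,270,000 L.
After draining 33% and refilling: 390 × 0.67 + 77 × 0.33 = 286.71 ppm.
Deficit to target: 317 − 286.71 = 30.29 mg/L.
As CaCO₃: 30.29 mg/L × 1,270,000 L = 38,470 g; ÷ 100.1 = 384.3 mol Ca²⁺.
Mass: 384.3 × 147 = 56,490 g.

56.5 kg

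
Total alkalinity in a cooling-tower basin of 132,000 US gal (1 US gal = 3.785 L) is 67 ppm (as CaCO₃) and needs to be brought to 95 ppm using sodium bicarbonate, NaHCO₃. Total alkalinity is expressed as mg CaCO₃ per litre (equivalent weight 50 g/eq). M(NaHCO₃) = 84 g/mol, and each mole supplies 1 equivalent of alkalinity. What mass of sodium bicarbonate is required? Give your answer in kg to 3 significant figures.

23.5 kg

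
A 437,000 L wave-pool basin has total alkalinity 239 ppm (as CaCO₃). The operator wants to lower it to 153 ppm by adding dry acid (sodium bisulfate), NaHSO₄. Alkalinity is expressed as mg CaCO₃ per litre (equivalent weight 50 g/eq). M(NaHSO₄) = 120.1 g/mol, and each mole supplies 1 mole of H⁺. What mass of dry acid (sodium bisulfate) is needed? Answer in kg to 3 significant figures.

90.3 kg

Alkalinity to neutralize: (239 − 153) = 86 mg/L as CaCO₃ × 437,000 L = 37,580 g as CaCO₃.
Equivalents of H⁺ required: 37,580 ÷ 50 g/eq = 751.6 eq = 751.6 mol NaHSO₄.
Mass of NaHSO₄: 751.6 × 120.1 = 90,270 g.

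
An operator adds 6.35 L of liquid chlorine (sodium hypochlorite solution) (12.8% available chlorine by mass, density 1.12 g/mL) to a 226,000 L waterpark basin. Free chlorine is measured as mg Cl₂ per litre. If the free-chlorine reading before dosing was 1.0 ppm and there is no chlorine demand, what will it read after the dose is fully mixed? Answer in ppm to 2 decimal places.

Mass of solution: 6.35 L × 1000 mL/L × 1.12 g/mL = 7112 g.
Available chlorine delivered: 7112 g × 0.128 = 910.3 g as Cl₂.
Concentration rise: 910.3 g / 226,000 L = 4.028 mg/L = 4.03 ppm.
Final FC: 1.0 + 4.03 = 5.03 ppm.

5.03 ppm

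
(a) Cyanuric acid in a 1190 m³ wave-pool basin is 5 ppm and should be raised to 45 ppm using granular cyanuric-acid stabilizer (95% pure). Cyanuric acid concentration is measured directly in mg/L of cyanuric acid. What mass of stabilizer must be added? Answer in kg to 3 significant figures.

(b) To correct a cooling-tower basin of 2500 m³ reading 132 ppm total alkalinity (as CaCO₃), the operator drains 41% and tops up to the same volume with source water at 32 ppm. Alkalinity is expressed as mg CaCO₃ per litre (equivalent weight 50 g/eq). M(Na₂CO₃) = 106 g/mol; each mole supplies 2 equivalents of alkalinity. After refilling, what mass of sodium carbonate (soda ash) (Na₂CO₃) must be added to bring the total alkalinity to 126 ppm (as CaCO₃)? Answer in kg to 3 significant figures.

(a) 50.1 kg; (b) 92.7 kg

(a) Volume: 1190 m³ = 1,190,000 L.
(a) CYA to add: (45 − 5) = 40 mg/L × 1,190,000 L = 47,600 g cyanuric acid.
(a) At 95% purity: 47,600 / 0.95 = 50,110 g product.

(b) Volume: 2500 m³ = 2,500,000 L.
(b) After draining 41% and refilling: 132 × 0.59 + 32 × 0.41 = 91 ppm.
(b) Deficit to target: 126 − 91 = 35 mg/L.
(b) As CaCO₃: 35 mg/L × 2,500,000 L = 87,500 g; ÷ 50 g/eq ÷ 2 = 875 mol Na₂CO₃.
(b) Mass: 875 × 106 = 92,750 g.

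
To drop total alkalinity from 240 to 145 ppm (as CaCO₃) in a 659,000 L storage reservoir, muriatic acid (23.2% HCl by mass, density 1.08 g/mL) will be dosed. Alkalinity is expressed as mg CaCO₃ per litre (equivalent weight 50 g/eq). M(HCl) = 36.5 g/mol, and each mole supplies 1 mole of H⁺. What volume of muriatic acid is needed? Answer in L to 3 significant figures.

Alkalinity to neutralize: (240 − 145) = 95 mg/L as CaCO₃ × 659,000 L = 62,600 g as CaCO₃.
Equivalents of H⁺ required: 62,600 ÷ 50 g/eq = 1252 eq = 1252 mol HCl.
Mass of HCl: 1252 × 36.5 = 45,700 g.
Mass of 23.2% solution: 45,700 / 0.232 = 197,000 g.
Volume: 197,000 g ÷ 1.08 g/mL = 182,400 mL.

182 L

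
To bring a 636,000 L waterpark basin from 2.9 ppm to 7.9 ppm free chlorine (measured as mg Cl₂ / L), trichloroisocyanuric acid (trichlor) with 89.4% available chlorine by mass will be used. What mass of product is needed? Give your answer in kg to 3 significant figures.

3.56 kg

Chlorine deficit: 7.9 − 2.9 = 5 ppm = 5 mg/L as Cl₂.
Cl₂ equivalent needed: 5 mg/L × 636,000 L = 3,180,000 mg = 3180 g.
Product at 89.4% available chlorine: 3180 / 0.894 = 3557 g.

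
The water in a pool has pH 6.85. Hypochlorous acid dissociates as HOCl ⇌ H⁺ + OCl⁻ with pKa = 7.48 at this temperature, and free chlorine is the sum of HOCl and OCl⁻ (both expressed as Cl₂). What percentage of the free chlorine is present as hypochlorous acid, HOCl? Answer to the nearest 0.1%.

81.0%

[OCl⁻]/[HOCl] = 10^(pH − pKa) = 10^(6.85 − 7.48) = 10^-0.63 = 0.2344.
Fraction as HOCl = 1 / (1 + 0.2344) = 0.8101.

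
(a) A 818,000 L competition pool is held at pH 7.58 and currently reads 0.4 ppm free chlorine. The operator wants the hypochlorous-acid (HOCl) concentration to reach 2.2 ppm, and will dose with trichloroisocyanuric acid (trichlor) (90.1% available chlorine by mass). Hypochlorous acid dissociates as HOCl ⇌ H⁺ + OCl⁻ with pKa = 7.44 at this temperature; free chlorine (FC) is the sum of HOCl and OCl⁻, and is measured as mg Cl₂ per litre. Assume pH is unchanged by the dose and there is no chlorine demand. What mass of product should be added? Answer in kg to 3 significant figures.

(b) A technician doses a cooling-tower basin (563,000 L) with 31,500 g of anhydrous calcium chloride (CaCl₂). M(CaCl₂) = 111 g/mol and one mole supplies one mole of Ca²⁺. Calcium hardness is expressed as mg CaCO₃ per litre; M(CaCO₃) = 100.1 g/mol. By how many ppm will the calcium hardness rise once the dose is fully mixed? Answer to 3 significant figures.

(a) 4.39 kg; (b) 50.5 ppm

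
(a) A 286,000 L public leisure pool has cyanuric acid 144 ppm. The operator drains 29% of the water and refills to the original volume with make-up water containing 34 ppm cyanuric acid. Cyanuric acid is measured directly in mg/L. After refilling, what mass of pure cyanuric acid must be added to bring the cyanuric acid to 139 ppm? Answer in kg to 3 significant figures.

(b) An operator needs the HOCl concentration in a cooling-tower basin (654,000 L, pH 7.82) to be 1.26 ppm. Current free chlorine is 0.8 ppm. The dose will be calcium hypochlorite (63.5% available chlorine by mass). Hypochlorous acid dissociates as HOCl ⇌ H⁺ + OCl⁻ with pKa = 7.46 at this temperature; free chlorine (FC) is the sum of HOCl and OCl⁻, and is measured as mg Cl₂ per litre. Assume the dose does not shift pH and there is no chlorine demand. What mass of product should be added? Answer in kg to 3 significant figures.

(a) After draining 29% and refilling: 144 × 0.71 + 34 × 0.29 = 112.1 ppm.
(a) Deficit to target: 139 − 112.1 = 26.9 mg/L.
(a) Mass: 26.9 mg/L × 286,000 L = 7693 g cyanuric acid.

(b) [OCl⁻]/[HOCl] = 10^(pH − pKa) = 10^(7.82 − 7.46) = 2.291; fraction as HOCl = 1/(1 + 2.291) = 0.3039.
(b) Free chlorine required for 1.26 ppm HOCl: 1.26 / 0.3039 = 4.146 ppm.
(b) FC to add: 4.146 − 0.8 = 3.346 mg/L as Cl₂.
(b) Cl₂ equivalent: 3.346 mg/L × 654,000 L = 2189 g.
(b) Product at 63.5% available Cl: 2189 / 0.635 = 3447 g.

(a) 7.69 kg; (b) 3.45 kg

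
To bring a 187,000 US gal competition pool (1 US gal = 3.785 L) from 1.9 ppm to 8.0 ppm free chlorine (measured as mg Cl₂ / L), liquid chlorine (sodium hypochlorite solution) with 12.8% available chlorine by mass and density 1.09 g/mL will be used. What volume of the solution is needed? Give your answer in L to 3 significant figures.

Volume: 187,000 US gal × 3.785 L/gal = 707,795 L.
Chlorine deficit: 8.0 − 1.9 = 6.1 ppm = 6.1 mg/L as Cl₂.
Cl₂ equivalent needed: 6.1 mg/L × 707,795 L = 4,318,000 mg = 4318 g.
Product at 12.8% available chlorine: 4318 / 0.128 = 33,730 g.
Volume at density 1.09 g/mL: 33,730 g ÷ 1.09 g/mL = 30,950 mL.

30.9 L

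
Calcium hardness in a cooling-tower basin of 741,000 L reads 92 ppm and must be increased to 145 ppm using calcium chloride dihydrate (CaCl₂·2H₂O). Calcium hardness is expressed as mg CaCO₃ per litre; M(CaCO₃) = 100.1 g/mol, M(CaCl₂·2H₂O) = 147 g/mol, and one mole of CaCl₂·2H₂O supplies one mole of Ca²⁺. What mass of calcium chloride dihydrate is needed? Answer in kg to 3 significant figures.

Hardness to add: (145 − 92) = 53 mg/L as CaCO₃ × 741,000 L = 39,270 g as CaCO₃.
Moles of Ca²⁺ (1 mol Ca²⁺ ≡ 1 mol CaCO₃): 39,270 / 100.1 g/mol = 392.3 mol.
Mass of CaCl₂·2H₂O: 392.3 × 147 = 57,670 g.

57.7 kg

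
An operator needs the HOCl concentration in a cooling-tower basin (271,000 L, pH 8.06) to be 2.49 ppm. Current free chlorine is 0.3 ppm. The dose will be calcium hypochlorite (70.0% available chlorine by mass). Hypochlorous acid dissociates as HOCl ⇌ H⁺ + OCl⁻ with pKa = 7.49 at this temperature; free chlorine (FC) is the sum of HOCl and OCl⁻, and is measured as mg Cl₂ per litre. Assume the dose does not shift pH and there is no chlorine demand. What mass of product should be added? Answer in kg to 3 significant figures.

4.43 kg

[OCl⁻]/[HOCl] = 10^(pH − pKa) = 10^(8.06 − 7.49) = 3.715; fraction as HOCl = 1/(1 + 3.715) = 0.2121.
Free chlorine required for 2.49 ppm HOCl: 2.49 / 0.2121 = 11.74 ppm.
FC to add: 11.74 − 0.3 = 11.44 mg/L as Cl₂.
Cl₂ equivalent: 11.44 mg/L × 271,000 L = 3101 g.
Product at 70.0% available Cl: 3101 / 0.7 = 4429 g.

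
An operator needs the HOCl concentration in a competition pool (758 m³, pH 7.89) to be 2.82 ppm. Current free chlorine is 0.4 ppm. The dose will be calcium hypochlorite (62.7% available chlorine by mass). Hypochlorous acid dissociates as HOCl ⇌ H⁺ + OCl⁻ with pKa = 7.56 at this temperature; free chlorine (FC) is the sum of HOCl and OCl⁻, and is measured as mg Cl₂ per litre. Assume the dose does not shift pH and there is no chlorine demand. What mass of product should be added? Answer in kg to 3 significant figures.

10.2 kg

Volume: 758 m³ = 758,000 L.
[OCl⁻]/[HOCl] = 10^(pH − pKa) = 10^(7.89 − 7.56) = 2.138; fraction as HOCl = 1/(1 + 2.138) = 0.3187.
Free chlorine required for 2.82 ppm HOCl: 2.82 / 0.3187 = 8.849 ppm.
FC to add: 8.849 − 0.4 = 8.449 mg/L as Cl₂.
Cl₂ equivalent: 8.449 mg/L × 758,000 L = 6404 g.
Product at 62.7% available Cl: 6404 / 0.627 = 10,210 g.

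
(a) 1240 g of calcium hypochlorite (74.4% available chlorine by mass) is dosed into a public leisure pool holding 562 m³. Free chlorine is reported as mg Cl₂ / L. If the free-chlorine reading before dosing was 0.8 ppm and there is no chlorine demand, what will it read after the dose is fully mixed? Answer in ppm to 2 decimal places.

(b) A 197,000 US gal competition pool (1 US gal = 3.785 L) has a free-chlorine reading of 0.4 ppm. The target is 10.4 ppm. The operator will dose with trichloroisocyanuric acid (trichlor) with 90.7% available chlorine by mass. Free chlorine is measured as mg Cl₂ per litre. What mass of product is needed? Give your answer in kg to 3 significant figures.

(a) Volume: 562 m³ = 562,000 L.
(a) Available chlorine delivered: 1240 g × 0.744 = 922.6 g as Cl₂.
(a) Concentration rise: 922.6 g / 562,000 L = 1.642 mg/L = 1.64 ppm.
(a) Final FC: 0.8 + 1.64 = 2.44 ppm.

(b) Volume: 197,000 US gal × 3.785 L/gal = 745,645 L.
(b) Chlorine deficit: 10.4 − 0.4 = 10 ppm = 10 mg/L as Cl₂.
(b) Cl₂ equivalent needed: 10 mg/L × 745,645 L = 7,456,000 mg = 7456 g.
(b) Product at 90.7% available chlorine: 7456 / 0.907 = 8221 g.

(a) 2.44 ppm; (b) 8.22 kg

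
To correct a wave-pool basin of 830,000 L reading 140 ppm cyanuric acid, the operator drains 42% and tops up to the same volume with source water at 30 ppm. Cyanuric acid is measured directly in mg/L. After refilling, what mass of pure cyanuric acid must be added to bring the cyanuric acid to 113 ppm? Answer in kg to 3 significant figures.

After draining 42% and refilling: 140 × 0.58 + 30 × 0.42 = 93.8 ppm.
Deficit to target: 113 − 93.8 = 19.2 mg/L.
Mass: 19.2 mg/L × 830,000 L = 15,940 g cyanuric acid.

15.9 kg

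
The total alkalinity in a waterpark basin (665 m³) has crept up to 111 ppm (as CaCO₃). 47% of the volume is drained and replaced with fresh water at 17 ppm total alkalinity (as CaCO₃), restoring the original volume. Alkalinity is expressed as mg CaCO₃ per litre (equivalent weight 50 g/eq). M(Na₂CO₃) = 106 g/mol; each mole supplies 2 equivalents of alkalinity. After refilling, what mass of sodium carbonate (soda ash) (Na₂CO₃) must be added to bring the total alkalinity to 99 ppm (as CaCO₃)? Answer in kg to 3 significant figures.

Volume: 665 m³ = 665,000 L.
After draining 47% and refilling: 111 × 0.53 + 17 × 0.47 = 66.82 ppm.
Deficit to target: 99 − 66.82 = 32.18 mg/L.
As CaCO₃: 32.18 mg/L × 665,000 L = 21,400 g; ÷ 50 g/eq ÷ 2 = 214 mol Na₂CO₃.
Mass: 214 × 106 = 22,680 g.

22.7 kg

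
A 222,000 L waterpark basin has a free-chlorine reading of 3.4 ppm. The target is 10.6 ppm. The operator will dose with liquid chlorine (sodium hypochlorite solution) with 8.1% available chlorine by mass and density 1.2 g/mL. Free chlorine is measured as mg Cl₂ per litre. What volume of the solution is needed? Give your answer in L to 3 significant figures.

Chlorine deficit: 10.6 − 3.4 = 7.2 ppm = 7.2 mg/L as Cl₂.
Cl₂ equivalent needed: 7.2 mg/L × 222,000 L = 1,598,000 mg = 1598 g.
Product at 8.1% available chlorine: 1598 / 0.081 = 19,730 g.
Volume at density 1.2 g/mL: 19,730 g ÷ 1.2 g/mL = 16,440 mL.

16.4 L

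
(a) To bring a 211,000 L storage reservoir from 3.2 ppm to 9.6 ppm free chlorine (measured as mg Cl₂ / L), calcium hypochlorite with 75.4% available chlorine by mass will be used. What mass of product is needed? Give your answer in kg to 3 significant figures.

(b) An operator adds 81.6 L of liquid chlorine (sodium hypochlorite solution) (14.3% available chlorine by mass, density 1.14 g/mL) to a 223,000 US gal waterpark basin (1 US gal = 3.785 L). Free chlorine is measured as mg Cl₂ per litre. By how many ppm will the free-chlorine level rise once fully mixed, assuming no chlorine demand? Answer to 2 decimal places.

(a) Chlorine deficit: 9.6 − 3.2 = 6.4 ppm = 6.4 mg/L as Cl₂.
(a) Cl₂ equivalent needed: 6.4 mg/L × 211,000 L = 1,350,000 mg = 1350 g.
(a) Product at 75.4% available chlorine: 1350 / 0.754 = 1791 g.

(b) Volume: 223,000 US gal × 3.785 L/gal = 844,055 L.
(b) Mass of solution: 81.6 L × 1000 mL/L × 1.14 g/mL = 93,020 g.
(b) Available chlorine delivered: 93,020 g × 0.143 = 13,300 g as Cl₂.
(b) Concentration rise: 13,300 g / 844,055 L = 15.76 mg/L = 15.76 ppm.

(a) 1.79 kg; (b) 15.76 ppm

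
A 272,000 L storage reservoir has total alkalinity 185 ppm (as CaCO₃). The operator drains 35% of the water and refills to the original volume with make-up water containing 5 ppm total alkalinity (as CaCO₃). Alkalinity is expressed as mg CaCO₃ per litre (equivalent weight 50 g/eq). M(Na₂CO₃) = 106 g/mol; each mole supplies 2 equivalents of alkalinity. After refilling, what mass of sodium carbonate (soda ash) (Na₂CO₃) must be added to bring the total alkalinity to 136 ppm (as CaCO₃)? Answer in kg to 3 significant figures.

After draining 35% and refilling: 185 × 0.65 + 5 × 0.35 = 122 ppm.
Deficit to target: 136 − 122 = 14 mg/L.
As CaCO₃: 14 mg/L × 272,000 L = 3808 g; ÷ 50 g/eq ÷ 2 = 38.08 mol Na₂CO₃.
Mass: 38.08 × 106 = 4036 g.

4.04 kg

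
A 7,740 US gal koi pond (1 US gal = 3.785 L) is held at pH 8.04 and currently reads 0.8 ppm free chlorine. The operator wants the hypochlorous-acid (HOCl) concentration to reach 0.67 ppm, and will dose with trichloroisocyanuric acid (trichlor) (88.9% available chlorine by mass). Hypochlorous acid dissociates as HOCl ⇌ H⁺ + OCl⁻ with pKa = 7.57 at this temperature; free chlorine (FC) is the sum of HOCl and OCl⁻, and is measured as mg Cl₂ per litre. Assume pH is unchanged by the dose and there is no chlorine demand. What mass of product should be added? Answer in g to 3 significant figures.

60.9 g

Volume: 7,740 US gal × 3.785 L/gal = 29,296 L.
[OCl⁻]/[HOCl] = 10^(pH − pKa) = 10^(8.04 − 7.57) = 2.951; fraction as HOCl = 1/(1 + 2.951) = 0.2531.
Free chlorine required for 0.67 ppm HOCl: 0.67 / 0.2531 = 2.647 ppm.
FC to add: 2.647 − 0.8 = 1.847 mg/L as Cl₂.
Cl₂ equivalent: 1.847 mg/L × 29,296 L = 54.12 g.
Product at 88.9% available Cl: 54.12 / 0.889 = 60.88 g.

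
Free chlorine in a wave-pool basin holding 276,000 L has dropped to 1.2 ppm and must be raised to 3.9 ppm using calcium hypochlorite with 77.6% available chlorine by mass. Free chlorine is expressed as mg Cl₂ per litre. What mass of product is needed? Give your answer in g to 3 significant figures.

960 g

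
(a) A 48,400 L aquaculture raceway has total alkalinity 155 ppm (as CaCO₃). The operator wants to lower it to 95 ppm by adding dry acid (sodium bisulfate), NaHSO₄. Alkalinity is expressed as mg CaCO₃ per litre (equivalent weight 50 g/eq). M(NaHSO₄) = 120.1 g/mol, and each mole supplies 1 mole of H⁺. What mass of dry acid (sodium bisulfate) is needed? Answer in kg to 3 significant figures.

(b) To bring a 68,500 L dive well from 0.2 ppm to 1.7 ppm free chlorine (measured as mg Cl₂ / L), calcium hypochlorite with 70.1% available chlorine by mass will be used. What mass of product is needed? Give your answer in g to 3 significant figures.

(a) 6.98 kg; (b) 147 g

(a) Alkalinity to neutralize: (155 − 95) = 60 mg/L as CaCO₃ × 48,400 L = 2904 g as CaCO₃.
(a) Equivalents of H⁺ required: 2904 ÷ 50 g/eq = 58.08 eq = 58.08 mol NaHSO₄.
(a) Mass of NaHSO₄: 58.08 × 120.1 = 6975 g.

(b) Chlorine deficit: 1.7 − 0.2 = 1.5 ppm = 1.5 mg/L as Cl₂.
(b) Cl₂ equivalent needed: 1.5 mg/L × 68,500 L = 102,800 mg = 102.8 g.
(b) Product at 70.1% available chlorine: 102.8 / 0.701 = 146.6 g.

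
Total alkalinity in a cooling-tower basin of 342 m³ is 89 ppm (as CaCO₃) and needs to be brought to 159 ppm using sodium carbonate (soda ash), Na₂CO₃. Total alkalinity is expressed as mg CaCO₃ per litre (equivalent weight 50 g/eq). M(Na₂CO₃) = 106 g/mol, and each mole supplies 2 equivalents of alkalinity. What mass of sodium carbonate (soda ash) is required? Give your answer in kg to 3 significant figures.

25.4 kg

Volume: 342 m³ = 342,000 L.
Alkalinity to add: (159 − 89) = 70 mg/L as CaCO₃ × 342,000 L = 23,940 g as CaCO₃.
Equivalents: 23,940 g ÷ 50 g/eq = 478.8 eq.
Each mole of Na₂CO₃ supplies 2 eq, so 478.8 / 2 = 239.4 mol.
Mass: 239.4 mol × 106 g/mol = 25,380 g.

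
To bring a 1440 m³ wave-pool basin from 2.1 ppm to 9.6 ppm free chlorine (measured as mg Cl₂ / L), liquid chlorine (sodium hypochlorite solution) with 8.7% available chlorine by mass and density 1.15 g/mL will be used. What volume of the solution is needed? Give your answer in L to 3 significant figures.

108 L

Volume: 1440 m³ = 1,440,000 L.
Chlorine deficit: 9.6 − 2.1 = 7.5 ppm = 7.5 mg/L as Cl₂.
Cl₂ equivalent needed: 7.5 mg/L × 1,440,000 L = 10,800,000 mg = 10,800 g.
Product at 8.7% available chlorine: 10,800 / 0.087 = 124,100 g.
Volume at density 1.15 g/mL: 124,100 g ÷ 1.15 g/mL = 107,900 mL.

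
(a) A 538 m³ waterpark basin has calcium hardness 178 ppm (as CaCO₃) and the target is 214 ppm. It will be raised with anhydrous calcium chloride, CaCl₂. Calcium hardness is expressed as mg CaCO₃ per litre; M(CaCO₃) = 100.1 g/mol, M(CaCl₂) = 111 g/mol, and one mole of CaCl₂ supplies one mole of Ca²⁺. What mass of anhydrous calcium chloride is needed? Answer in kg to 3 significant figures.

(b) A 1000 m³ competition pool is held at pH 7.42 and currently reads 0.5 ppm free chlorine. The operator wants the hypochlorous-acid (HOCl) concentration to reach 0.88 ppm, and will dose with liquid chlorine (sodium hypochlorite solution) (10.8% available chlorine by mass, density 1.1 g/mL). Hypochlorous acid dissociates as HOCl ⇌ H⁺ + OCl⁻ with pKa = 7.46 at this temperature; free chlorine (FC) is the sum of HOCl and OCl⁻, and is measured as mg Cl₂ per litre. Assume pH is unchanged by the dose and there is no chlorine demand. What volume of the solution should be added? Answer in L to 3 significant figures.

(a) 21.5 kg; (b) 9.95 L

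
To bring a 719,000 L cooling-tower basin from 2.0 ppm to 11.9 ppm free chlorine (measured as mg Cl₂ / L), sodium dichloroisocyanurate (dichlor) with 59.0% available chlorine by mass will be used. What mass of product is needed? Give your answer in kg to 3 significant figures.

12.1 kg

Chlorine deficit: 11.9 − 2.0 = 9.9 ppm = 9.9 mg/L as Cl₂.
Cl₂ equivalent needed: 9.9 mg/L × 719,000 L = 7,118,000 mg = 7118 g.
Product at 59.0% available chlorine: 7118 / 0.59 = 12,060 g.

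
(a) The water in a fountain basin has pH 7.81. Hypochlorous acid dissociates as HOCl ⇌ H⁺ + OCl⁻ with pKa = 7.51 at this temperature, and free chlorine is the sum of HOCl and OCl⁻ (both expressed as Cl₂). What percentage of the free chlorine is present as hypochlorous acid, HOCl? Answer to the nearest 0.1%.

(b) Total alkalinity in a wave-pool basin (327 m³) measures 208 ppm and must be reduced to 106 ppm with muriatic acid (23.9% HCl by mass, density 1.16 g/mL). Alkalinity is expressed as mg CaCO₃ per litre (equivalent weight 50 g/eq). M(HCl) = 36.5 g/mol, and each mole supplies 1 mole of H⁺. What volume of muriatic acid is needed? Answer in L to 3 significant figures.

(a) 33.4%; (b) 87.8 L

(a) [OCl⁻]/[HOCl] = 10^(pH − pKa) = 10^(7.81 − 7.51) = 10^0.30 = 1.995.
(a) Fraction as HOCl = 1 / (1 + 1.995) = 0.3339.

(b) Volume: 327 m³ = 327,000 L.
(b) Alkalinity to neutralize: (208 − 106) = 102 mg/L as CaCO₃ × 327,000 L = 33,350 g as CaCO₃.
(b) Equivalents of H⁺ required: 33,350 ÷ 50 g/eq = 667.1 eq = 667.1 mol HCl.
(b) Mass of HCl: 667.1 × 36.5 = 24,350 g.
(b) Mass of 23.9% solution: 24,350 / 0.239 = 101,900 g.
(b) Volume: 101,900 g ÷ 1.16 g/mL = 87,820 mL.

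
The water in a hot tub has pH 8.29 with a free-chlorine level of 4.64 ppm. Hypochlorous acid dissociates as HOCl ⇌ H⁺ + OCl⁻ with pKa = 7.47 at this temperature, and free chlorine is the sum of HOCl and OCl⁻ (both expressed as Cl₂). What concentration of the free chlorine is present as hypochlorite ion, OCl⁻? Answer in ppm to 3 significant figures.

4.03 ppm

[OCl⁻]/[HOCl] = 10^(pH − pKa) = 10^(8.29 − 7.47) = 10^0.82 = 6.607.
Fraction as HOCl = 1 / (1 + 6.607) = 0.1315.
OCl⁻ = (1 − 0.1315) × 4.64 ppm = 4.03 ppm.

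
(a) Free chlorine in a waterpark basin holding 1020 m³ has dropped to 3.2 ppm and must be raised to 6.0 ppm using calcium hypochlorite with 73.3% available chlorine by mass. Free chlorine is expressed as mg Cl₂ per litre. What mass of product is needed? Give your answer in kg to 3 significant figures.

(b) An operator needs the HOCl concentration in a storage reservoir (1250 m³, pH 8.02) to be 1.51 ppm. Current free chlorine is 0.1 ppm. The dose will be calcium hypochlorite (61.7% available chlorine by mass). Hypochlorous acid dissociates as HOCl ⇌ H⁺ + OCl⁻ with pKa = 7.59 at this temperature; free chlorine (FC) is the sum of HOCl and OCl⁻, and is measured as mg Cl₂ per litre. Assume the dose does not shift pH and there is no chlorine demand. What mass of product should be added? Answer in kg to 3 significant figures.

(a) Volume: 1020 m³ = 1,020,000 L.
(a) Chlorine deficit: 6.0 − 3.2 = 2.8 ppm = 2.8 mg/L as Cl₂.
(a) Cl₂ equivalent needed: 2.8 mg/L × 1,020,000 L = 2,856,000 mg = 2856 g.
(a) Product at 73.3% available chlorine: 2856 / 0.733 = 3896 g.

(b) Volume: 1250 m³ = 1,250,000 L.
(b) [OCl⁻]/[HOCl] = 10^(pH − pKa) = 10^(8.02 − 7.59) = 2.692; fraction as HOCl = 1/(1 + 2.692) = 0.2709.
(b) Free chlorine required for 1.51 ppm HOCl: 1.51 / 0.2709 = 5.574 ppm.
(b) FC to add: 5.574 − 0.1 = 5.474 mg/L as Cl₂.
(b) Cl₂ equivalent: 5.474 mg/L × 1,250,000 L = 6843 g.
(b) Product at 61.7% available Cl: 6843 / 0.617 = 11,090 g.

(a) 3.90 kg; (b) 11.1 kg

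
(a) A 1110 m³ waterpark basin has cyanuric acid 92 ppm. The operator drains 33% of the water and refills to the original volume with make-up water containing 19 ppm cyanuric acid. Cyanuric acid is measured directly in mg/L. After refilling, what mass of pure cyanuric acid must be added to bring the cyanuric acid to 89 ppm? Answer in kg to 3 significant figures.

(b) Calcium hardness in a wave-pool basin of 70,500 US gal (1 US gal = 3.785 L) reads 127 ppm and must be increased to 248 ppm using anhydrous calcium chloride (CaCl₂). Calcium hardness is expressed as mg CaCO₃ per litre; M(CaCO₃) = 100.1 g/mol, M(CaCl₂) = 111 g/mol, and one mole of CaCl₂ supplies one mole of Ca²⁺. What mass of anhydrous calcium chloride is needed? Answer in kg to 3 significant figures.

(a) 23.4 kg; (b) 35.8 kg

(a) Volume: 1110 m³ = 1,110,000 L.
(a) After draining 33% and refilling: 92 × 0.67 + 19 × 0.33 = 67.91 ppm.
(a) Deficit to target: 89 − 67.91 = 21.09 mg/L.
(a) Mass: 21.09 mg/L × 1,110,000 L = 23,410 g cyanuric acid.

(b) Volume: 70,500 US gal × 3.785 L/gal = 266,842 L.
(b) Hardness to add: (248 − 127) = 121 mg/L as CaCO₃ × 266,842 L = 32,290 g as CaCO₃.
(b) Moles of Ca²⁺ (1 mol Ca²⁺ ≡ 1 mol CaCO₃): 32,290 / 100.1 g/mol = 322.6 mol.
(b) Mass of CaCl₂: 322.6 × 111 = 35,800 g.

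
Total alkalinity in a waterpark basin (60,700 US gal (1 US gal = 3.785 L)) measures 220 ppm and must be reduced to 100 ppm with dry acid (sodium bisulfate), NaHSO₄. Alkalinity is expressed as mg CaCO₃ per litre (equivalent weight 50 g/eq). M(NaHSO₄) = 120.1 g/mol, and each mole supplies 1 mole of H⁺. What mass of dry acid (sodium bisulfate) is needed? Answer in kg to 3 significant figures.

66.2 kg

Volume: 60,700 US gal × 3.785 L/gal = 229,750 L.
Alkalinity to neutralize: (220 − 100) = 120 mg/L as CaCO₃ × 229,750 L = 27,570 g as CaCO₃.
Equivalents of H⁺ required: 27,570 ÷ 50 g/eq = 551.4 eq = 551.4 mol NaHSO₄.
Mass of NaHSO₄: 551.4 × 120.1 = 66,220 g.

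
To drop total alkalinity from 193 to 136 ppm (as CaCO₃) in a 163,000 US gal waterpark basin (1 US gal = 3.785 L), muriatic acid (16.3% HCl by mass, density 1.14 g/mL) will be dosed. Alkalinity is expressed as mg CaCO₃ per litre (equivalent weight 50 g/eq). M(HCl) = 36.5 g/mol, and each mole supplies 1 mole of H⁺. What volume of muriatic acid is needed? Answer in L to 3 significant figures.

Volume: 163,000 US gal × 3.785 L/gal = 616,955 L.
Alkalinity to neutralize: (193 − 136) = 57 mg/L as CaCO₃ × 616,955 L = 35,170 g as CaCO₃.
Equivalents of H⁺ required: 35,170 ÷ 50 g/eq = 703.3 eq = 703.3 mol HCl.
Mass of HCl: 703.3 × 36.5 = 25,670 g.
Mass of 16.3% solution: 25,670 / 0.163 = 157,500 g.
Volume: 157,500 g ÷ 1.14 g/mL = 138,200 mL.

138 L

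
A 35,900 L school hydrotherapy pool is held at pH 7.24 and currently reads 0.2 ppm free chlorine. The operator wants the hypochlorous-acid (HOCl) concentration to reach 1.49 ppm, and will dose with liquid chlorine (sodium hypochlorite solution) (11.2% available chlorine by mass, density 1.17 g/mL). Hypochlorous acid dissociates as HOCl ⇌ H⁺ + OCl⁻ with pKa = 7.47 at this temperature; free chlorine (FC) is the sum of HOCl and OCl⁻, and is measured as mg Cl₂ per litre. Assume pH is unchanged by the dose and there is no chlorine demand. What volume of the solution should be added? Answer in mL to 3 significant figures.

594 mL

[OCl⁻]/[HOCl] = 10^(pH − pKa) = 10^(7.24 − 7.47) = 0.5888; fraction as HOCl = 1/(1 + 0.5888) = 0.6294.
Free chlorine required for 1.49 ppm HOCl: 1.49 / 0.6294 = 2.367 ppm.
FC to add: 2.367 − 0.2 = 2.167 mg/L as Cl₂.
Cl₂ equivalent: 2.167 mg/L × 35,900 L = 77.81 g.
Product at 11.2% available Cl: 77.81 / 0.112 = 694.7 g.
Volume: 694.7 g ÷ 1.17 g/mL = 593.8 mL.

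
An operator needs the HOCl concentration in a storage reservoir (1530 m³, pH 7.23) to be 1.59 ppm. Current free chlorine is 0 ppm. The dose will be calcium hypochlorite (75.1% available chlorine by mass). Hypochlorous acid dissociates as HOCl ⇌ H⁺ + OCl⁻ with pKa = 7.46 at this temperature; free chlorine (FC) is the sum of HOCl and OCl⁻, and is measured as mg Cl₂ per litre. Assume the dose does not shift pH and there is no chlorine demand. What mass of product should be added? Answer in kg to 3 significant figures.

5.15 kg

Volume: 1530 m³ = 1,530,000 L.
[OCl⁻]/[HOCl] = 10^(pH − pKa) = 10^(7.23 − 7.46) = 0.5888; fraction as HOCl = 1/(1 + 0.5888) = 0.6294.
Free chlorine required for 1.59 ppm HOCl: 1.59 / 0.6294 = 2.526 ppm.
FC to add: 2.526 − 0 = 2.526 mg/L as Cl₂.
Cl₂ equivalent: 2.526 mg/L × 1,530,000 L = 3865 g.
Product at 75.1% available Cl: 3865 / 0.751 = 5147 g.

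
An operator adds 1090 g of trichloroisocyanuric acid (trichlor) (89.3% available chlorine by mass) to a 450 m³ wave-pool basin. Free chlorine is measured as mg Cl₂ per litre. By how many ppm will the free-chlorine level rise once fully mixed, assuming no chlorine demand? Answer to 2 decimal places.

2.16 ppm

Volume: 450 m³ = 450,000 L.
Available chlorine delivered: 1090 g × 0.893 = 973.4 g as Cl₂.
Concentration rise: 973.4 g / 450,000 L = 2.163 mg/L = 2.16 ppm.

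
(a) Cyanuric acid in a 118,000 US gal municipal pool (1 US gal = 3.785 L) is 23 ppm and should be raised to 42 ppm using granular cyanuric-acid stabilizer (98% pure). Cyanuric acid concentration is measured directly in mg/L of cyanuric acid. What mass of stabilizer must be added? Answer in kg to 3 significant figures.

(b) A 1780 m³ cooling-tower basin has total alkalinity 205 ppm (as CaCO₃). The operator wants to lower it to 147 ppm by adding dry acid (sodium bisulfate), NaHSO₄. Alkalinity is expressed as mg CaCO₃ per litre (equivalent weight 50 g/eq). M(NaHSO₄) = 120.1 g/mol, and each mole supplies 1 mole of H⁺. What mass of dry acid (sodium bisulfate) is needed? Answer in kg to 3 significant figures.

(a) 8.66 kg; (b) 248 kg

(a) Volume: 118,000 US gal × 3.785 L/gal = 446,630 L.
(a) CYA to add: (42 − 23) = 19 mg/L × 446,630 L = 8486 g cyanuric acid.
(a) At 98% purity: 8486 / 0.98 = 8659 g product.

(b) Volume: 1780 m³ = 1,780,000 L.
(b) Alkalinity to neutralize: (205 − 147) = 58 mg/L as CaCO₃ × 1,780,000 L = 103,200 g as CaCO₃.
(b) Equivalents of H⁺ required: 103,200 ÷ 50 g/eq = 2065 eq = 2065 mol NaHSO₄.
(b) Mass of NaHSO₄: 2065 × 120.1 = 248,000 g.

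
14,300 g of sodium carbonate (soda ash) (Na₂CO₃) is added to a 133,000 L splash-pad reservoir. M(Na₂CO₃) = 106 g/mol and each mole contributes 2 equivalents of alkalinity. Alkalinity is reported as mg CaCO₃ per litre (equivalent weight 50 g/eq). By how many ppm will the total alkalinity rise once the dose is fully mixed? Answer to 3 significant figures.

101 ppm

Moles of Na₂CO₃: 14,300 g ÷ 106 g/mol = 134.9 mol → 269.8 eq of alkalinity.
As CaCO₃: 269.8 eq × 50 g/eq = 13,490 g.
Rise: 13,490 g / 133,000 L × 1000 = 101.4 mg/L.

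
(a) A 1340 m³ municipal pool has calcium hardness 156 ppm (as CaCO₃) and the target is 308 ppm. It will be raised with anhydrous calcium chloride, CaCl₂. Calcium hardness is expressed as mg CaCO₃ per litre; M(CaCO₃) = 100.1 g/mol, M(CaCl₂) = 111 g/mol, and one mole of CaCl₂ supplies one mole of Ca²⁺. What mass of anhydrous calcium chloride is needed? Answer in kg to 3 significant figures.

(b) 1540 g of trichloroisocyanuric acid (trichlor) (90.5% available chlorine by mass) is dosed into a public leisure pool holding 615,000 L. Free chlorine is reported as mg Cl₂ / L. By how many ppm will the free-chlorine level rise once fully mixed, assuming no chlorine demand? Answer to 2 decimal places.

(a) Volume: 1340 m³ = 1,340,000 L.
(a) Hardness to add: (308 − 156) = 152 mg/L as CaCO₃ × 1,340,000 L = 203,700 g as CaCO₃.
(a) Moles of Ca²⁺ (1 mol Ca²⁺ ≡ 1 mol CaCO₃): 203,700 / 100.1 g/mol = 2035 mol.
(a) Mass of CaCl₂: 2035 × 111 = 225,900 g.

(b) Available chlorine delivered: 1540 g × 0.905 = 1394 g as Cl₂.
(b) Concentration rise: 1394 g / 615,000 L = 2.266 mg/L = 2.27 ppm.

(a) 226 kg; (b) 2.27 ppm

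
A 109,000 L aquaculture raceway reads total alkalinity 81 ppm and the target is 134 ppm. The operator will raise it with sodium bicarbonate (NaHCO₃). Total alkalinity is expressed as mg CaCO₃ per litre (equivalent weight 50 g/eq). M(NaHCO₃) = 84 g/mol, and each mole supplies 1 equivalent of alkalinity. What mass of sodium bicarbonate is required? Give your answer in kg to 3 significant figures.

9.71 kg

Alkalinity to add: (134 − 81) = 53 mg/L as CaCO₃ × 109,000 L = 5777 g as CaCO₃.
Equivalents: 5777 g ÷ 50 g/eq = 115.5 eq.
NaHCO₃ supplies 1 eq per mole → 115.5 mol.
Mass: 115.5 mol × 84 g/mol = 9705 g.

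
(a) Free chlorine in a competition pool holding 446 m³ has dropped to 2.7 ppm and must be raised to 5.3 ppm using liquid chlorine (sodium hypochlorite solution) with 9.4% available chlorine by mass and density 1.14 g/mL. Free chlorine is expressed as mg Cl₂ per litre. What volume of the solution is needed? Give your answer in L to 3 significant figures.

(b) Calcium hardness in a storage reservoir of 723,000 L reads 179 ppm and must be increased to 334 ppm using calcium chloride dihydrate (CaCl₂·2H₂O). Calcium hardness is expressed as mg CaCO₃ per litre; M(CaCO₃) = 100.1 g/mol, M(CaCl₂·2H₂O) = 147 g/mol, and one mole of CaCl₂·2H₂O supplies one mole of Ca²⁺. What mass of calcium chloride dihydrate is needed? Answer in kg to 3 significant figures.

(a) Volume: 446 m³ = 446,000 L.
(a) Chlorine deficit: 5.3 − 2.7 = 2.6 ppm = 2.6 mg/L as Cl₂.
(a) Cl₂ equivalent needed: 2.6 mg/L × 446,000 L = 1,160,000 mg = 1160 g.
(a) Product at 9.4% available chlorine: 1160 / 0.094 = 12,340 g.
(a) Volume at density 1.14 g/mL: 12,340 g ÷ 1.14 g/mL = 10,820 mL.

(b) Hardness to add: (334 − 179) = 155 mg/L as CaCO₃ × 723,000 L = 112,100 g as CaCO₃.
(b) Moles of Ca²⁺ (1 mol Ca²⁺ ≡ 1 mol CaCO₃): 112,100 / 100.1 g/mol = 1120 mol.
(b) Mass of CaCl₂·2H₂O: 1120 × 147 = 164,600 g.

(a) 10.8 L; (b) 165 kg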